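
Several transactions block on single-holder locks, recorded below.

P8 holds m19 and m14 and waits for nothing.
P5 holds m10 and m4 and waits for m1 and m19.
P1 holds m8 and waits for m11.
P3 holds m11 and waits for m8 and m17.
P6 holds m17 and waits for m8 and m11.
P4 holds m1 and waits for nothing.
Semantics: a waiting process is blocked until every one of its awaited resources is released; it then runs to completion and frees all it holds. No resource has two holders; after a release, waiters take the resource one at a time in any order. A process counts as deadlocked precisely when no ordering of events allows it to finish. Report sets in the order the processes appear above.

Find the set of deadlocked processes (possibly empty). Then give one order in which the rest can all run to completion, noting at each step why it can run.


Deadlocked: P1, P3 and P6.
Key observation: nobody on the ring P1 -> P3 -> P1 can start until another member finishes, which never happens; P6 is caught in further circular waits.
A valid finishing order for the others: P8, P4, P5.
Walking it through:
  run P8 (it waits on nothing); releases m19 and m14
  run P4 (it waits on nothing); releases m1
  P5 waits on m1 and m19 — all released -> runs and releases m10 and m4


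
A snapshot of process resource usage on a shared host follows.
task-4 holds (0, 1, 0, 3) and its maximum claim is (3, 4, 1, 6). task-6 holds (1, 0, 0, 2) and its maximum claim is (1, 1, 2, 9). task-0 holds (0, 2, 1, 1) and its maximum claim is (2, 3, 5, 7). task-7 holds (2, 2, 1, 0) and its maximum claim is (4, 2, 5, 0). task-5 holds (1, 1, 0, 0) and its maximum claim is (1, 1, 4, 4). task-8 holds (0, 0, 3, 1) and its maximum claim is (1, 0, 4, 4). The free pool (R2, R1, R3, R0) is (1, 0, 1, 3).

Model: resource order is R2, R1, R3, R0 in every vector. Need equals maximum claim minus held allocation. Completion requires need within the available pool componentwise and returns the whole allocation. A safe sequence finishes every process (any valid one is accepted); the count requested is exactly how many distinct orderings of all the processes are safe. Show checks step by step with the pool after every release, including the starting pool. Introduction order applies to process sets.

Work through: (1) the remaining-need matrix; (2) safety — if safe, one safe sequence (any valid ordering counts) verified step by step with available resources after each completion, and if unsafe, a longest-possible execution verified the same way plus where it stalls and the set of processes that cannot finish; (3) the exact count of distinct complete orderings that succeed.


(1) Need matrix, components ordered R2, R1, R3, R0:
  task-4: (3, 3, 1, 3)
  task-6: (0, 1, 2, 7)
  task-0: (2, 1, 4, 6)
  task-7: (2, 0, 4, 0)
  task-5: (0, 0, 4, 4)
  task-8: (1, 0, 1, 3)
(2) SAFE, for example via the order task-8, task-5, task-7, task-4, task-6, task-0.
Key observation: the first exact fit in this order is task-8 — it needs (1, 0, 1, 3) with (1, 0, 1, 3) free, meeting a requested resource to the last unit.
Verifying each step:
  pool = (1, 0, 1, 3)
  task-8: need (1, 0, 1, 3) fits (1, 0, 1, 3); releases (0, 0, 3, 1), pool now (1, 0, 4, 4)
  task-5: need (0, 0, 4, 4) fits (1, 0, 4, 4); releases (1, 1, 0, 0), pool now (2, 1, 4, 4)
  task-7: need (2, 0, 4, 0) fits (2, 1, 4, 4); releases (2, 2, 1, 0), pool now (4, 3, 5, 4)
  task-4: need (3, 3, 1, 3) fits (4, 3, 5, 4); releases (0, 1, 0, 3), pool now (4, 4, 5, 7)
  task-6: need (0, 1, 2, 7) fits (4, 4, 5, 7); releases (1, 0, 0, 2), pool now (5, 4, 5, 9)
  task-0: need (2, 1, 4, 6) fits (5, 4, 5, 9); releases (0, 2, 1, 1), pool now (5, 6, 6, 10)
(3) The exact count: 2 of the possible complete orderings are safe sequences.


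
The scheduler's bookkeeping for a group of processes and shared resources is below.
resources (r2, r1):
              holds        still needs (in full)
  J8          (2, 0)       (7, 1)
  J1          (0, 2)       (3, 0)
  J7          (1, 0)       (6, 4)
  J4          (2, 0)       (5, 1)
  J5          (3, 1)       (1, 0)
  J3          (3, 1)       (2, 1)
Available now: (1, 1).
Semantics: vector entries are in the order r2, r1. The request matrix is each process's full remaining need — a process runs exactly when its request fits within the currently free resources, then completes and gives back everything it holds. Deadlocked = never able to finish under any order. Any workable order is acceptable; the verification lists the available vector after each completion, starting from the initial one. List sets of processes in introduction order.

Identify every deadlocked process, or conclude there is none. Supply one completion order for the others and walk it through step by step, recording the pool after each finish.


The deadlocked set is empty.
Key observation: J5 can run right away; the returned allocation unlocks the remaining processes in turn.
One completion order for the rest: J5, J3, J1, J4, J7, J8. Check, step by step:
  pool = (1, 1)
  run J5 (needs (1, 0), free (1, 1)); after release of (3, 1) the pool is (4, 2)
  run J3 (needs (2, 1), free (4, 2)); after release of (3, 1) the pool is (7, 3)
  run J1 (needs (3, 0), free (7, 3)); after release of (0, 2) the pool is (7, 5)
  run J4 (needs (5, 1), free (7, 5)); after release of (2, 0) the pool is (9, 5)
  run J7 (needs (6, 4), free (9, 5)); after release of (1, 0) the pool is (10, 5)
  run J8 (needs (7, 1), free (10, 5)); after release of (2, 0) the pool is (12, 5)


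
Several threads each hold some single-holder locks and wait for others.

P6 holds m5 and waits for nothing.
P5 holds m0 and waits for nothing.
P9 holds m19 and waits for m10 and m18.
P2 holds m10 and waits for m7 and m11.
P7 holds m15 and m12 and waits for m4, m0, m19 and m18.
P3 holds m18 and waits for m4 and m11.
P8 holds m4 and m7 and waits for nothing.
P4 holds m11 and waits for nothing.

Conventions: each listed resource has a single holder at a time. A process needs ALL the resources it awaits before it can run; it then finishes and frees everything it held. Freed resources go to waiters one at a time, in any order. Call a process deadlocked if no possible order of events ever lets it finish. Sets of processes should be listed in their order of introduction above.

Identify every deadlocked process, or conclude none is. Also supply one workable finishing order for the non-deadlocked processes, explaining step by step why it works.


No process is deadlocked.
Key observation: the wait relation is loop-free; peeling off processes with no waits unwinds the whole state.
The rest can finish in the order P4, P6, P8, P3, P2, P9, P5, P7.
Check, step by step:
  P4: no waits; runs immediately, freeing m11
  P6: no waits; runs immediately, freeing m5
  P8: no waits; runs immediately, freeing m4 and m7
  run P3 (all its waits — m4 and m11 — are resolved); releases m18
  run P2 (all its waits — m7 and m11 — are resolved); releases m10
  run P9 (all its waits — m10 and m18 — are resolved); releases m19
  P5: no waits; runs immediately, freeing m0
  run P7 (all its waits — m4, m0, m19 and m18 — are resolved); releases m15 and m12


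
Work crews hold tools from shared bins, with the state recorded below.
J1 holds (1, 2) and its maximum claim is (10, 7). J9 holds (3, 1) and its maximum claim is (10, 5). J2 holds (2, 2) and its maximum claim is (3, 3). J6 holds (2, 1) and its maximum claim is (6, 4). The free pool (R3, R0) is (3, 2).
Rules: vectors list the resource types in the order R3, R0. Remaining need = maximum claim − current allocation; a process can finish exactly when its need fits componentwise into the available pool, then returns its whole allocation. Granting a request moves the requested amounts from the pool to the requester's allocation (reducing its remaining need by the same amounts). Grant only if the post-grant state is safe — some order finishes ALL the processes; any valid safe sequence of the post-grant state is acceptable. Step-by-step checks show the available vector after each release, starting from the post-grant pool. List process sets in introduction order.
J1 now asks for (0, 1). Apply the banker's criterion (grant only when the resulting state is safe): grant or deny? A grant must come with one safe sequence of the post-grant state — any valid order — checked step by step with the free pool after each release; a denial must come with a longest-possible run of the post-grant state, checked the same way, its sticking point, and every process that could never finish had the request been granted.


GRANT. The post-grant state is safe; one safe sequence: J2, J6, J9, J1.
Key observation: (3, 1) free after granting still covers J2 first, and each release covers the next.
Step-by-step check of the post-grant state:
  pool = (3, 1)
  run J2 (needs (1, 1), free (3, 1)); after release of (2, 2) the pool is (5, 3)
  run J6 (needs (4, 3), free (5, 3)); after release of (2, 1) the pool is (7, 4)
  run J9 (needs (7, 4), free (7, 4)); after release of (3, 1) the pool is (10, 5)
  run J1 (needs (9, 4), free (10, 5)); after release of (1, 3) the pool is (11, 8)


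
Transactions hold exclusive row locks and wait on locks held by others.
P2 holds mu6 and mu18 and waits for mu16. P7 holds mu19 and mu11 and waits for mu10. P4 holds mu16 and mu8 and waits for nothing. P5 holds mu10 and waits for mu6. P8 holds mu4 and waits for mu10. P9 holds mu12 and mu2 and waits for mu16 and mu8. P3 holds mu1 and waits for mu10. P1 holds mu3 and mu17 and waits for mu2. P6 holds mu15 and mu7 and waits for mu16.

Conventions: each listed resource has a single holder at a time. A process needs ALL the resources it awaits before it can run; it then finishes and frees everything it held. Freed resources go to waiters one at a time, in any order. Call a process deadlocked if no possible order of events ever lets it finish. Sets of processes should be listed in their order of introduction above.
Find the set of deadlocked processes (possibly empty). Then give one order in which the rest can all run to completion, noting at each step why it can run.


No process is deadlocked.
Key observation: every chain of waits terminates; starting from the processes that wait on nothing, all the rest unlock in turn.
The rest can finish in the order P4, P9, P2, P6, P5, P8, P1, P7, P3.
Walking it through:
  run P4 (it waits on nothing); releases mu16 and mu8
  P9 waits on mu16 and mu8 — all released -> runs and releases mu12 and mu2
  P2 waits on mu16 — all released -> runs and releases mu6 and mu18
  P6 waits on mu16 — all released -> runs and releases mu15 and mu7
  P5 waits on mu6 — all released -> runs and releases mu10
  P8 waits on mu10 — all released -> runs and releases mu4
  P1 waits on mu2 — all released -> runs and releases mu3 and mu17
  P7 waits on mu10 — all released -> runs and releases mu19 and mu11
  P3 waits on mu10 — all released -> runs and releases mu1


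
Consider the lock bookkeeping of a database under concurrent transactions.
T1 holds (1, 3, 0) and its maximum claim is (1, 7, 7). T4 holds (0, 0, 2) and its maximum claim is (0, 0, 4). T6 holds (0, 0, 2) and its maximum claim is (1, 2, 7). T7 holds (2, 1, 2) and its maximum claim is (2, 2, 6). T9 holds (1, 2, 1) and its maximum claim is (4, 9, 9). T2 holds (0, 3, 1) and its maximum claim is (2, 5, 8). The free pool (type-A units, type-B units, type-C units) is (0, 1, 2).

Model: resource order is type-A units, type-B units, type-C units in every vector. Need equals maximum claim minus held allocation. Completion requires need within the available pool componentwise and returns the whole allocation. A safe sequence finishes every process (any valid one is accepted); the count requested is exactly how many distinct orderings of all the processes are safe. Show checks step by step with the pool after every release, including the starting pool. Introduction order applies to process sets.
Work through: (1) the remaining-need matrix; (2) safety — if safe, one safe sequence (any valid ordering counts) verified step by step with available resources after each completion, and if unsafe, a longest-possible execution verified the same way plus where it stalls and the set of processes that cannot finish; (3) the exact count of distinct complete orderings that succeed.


(1) Need matrix, components ordered type-A units, type-B units, type-C units:
  T1: (0, 4, 7)
  T4: (0, 0, 2)
  T6: (1, 2, 5)
  T7: (0, 1, 4)
  T9: (3, 7, 8)
  T2: (2, 2, 7)
(2) SAFE — a valid safe sequence is T4, T7, T6, T2, T1, T9.
Key observation: the order's first zero-slack moment is T4 ((0, 0, 2) needed, (0, 1, 2) free — a requested resource with nothing to spare).
Walking it through:
  pool = (0, 1, 2)
  run T4 (needs (0, 0, 2), free (0, 1, 2)); after release of (0, 0, 2) the pool is (0, 1, 4)
  run T7 (needs (0, 1, 4), free (0, 1, 4)); after release of (2, 1, 2) the pool is (2, 2, 6)
  run T6 (needs (1, 2, 5), free (2, 2, 6)); after release of (0, 0, 2) the pool is (2, 2, 8)
  run T2 (needs (2, 2, 7), free (2, 2, 8)); after release of (0, 3, 1) the pool is (2, 5, 9)
  run T1 (needs (0, 4, 7), free (2, 5, 9)); after release of (1, 3, 0) the pool is (3, 8, 9)
  run T9 (needs (3, 7, 8), free (3, 8, 9)); after release of (1, 2, 1) the pool is (4, 10, 10)
(3) Exactly 1 of the possible complete orderings is a safe sequence.


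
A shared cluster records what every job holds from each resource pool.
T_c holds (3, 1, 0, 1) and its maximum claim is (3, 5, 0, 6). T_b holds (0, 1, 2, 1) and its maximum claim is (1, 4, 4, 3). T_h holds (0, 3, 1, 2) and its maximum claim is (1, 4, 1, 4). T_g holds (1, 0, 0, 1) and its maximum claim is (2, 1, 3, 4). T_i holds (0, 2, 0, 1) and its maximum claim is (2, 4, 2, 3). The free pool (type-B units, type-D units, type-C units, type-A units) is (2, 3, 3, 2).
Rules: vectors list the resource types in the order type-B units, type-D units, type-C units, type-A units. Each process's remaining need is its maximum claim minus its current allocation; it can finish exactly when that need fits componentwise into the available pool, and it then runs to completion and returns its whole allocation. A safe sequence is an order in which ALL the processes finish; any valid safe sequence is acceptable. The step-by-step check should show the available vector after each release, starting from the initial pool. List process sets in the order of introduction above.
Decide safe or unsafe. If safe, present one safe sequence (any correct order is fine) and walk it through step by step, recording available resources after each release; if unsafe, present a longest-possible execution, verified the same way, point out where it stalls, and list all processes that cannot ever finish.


The state is SAFE; one workable sequence: T_b, T_g, T_h, T_i, T_c.
Key observation: T_b is the earliest step where a requested resource binds exactly: need (1, 3, 2, 2), pool (2, 3, 3, 2) at its turn.
Step-by-step check:
  pool = (2, 3, 3, 2)
  T_b: need (1, 3, 2, 2) fits (2, 3, 3, 2); releases (0, 1, 2, 1), pool now (2, 4, 5, 3)
  T_g: need (1, 1, 3, 3) fits (2, 4, 5, 3); releases (1, 0, 0, 1), pool now (3, 4, 5, 4)
  T_h: need (1, 1, 0, 2) fits (3, 4, 5, 4); releases (0, 3, 1, 2), pool now (3, 7, 6, 6)
  T_i: need (2, 2, 2, 2) fits (3, 7, 6, 6); releases (0, 2, 0, 1), pool now (3, 9, 6, 7)
  T_c: need (0, 4, 0, 5) fits (3, 9, 6, 7); releases (3, 1, 0, 1), pool now (6, 10, 6, 8)


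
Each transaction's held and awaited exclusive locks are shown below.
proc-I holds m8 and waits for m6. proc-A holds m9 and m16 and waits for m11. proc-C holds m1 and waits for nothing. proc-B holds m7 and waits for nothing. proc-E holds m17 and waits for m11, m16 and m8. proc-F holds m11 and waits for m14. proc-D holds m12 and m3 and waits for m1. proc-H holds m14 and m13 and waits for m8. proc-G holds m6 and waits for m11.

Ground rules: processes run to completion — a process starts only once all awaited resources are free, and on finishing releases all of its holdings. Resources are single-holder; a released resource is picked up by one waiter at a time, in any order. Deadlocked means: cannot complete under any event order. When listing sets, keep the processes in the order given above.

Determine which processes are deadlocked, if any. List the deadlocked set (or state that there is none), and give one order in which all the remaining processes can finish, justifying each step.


Deadlocked set: proc-I, proc-A, proc-E, proc-F, proc-H and proc-G.
Key observation: the knot is the closed ring of waits proc-I -> proc-G -> proc-F -> proc-H -> proc-I; proc-A and proc-E wait into the deadlock from upstream.
The rest can finish in the order proc-C, proc-D, proc-B.
Walking it through:
  run proc-C (it waits on nothing); releases m1
  run proc-D (all its waits — m1 — are resolved); releases m12 and m3
  run proc-B (it waits on nothing); releases m7


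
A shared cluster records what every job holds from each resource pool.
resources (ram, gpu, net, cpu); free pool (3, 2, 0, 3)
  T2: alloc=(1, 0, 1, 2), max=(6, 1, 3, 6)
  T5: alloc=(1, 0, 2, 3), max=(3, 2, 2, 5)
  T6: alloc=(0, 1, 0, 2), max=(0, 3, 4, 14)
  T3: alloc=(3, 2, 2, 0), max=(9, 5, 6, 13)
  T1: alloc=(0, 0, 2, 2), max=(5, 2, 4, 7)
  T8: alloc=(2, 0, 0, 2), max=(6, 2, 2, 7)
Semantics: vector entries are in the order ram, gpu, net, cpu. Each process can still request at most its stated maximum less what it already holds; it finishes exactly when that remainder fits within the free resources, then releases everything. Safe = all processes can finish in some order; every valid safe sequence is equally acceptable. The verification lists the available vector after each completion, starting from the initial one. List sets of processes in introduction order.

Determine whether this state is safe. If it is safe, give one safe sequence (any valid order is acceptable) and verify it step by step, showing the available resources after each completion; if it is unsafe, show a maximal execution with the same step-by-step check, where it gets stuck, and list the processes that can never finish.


SAFE — a valid safe sequence is T5, T8, T2, T1, T6, T3.
Key observation: the order's first zero-slack moment is T5 ((2, 2, 0, 2) needed, (3, 2, 0, 3) free — a requested resource with nothing to spare).
Check, step by step:
  pool = (3, 2, 0, 3)
  run T5 (needs (2, 2, 0, 2), free (3, 2, 0, 3)); after release of (1, 0, 2, 3) the pool is (4, 2, 2, 6)
  run T8 (needs (4, 2, 2, 5), free (4, 2, 2, 6)); after release of (2, 0, 0, 2) the pool is (6, 2, 2, 8)
  run T2 (needs (5, 1, 2, 4), free (6, 2, 2, 8)); after release of (1, 0, 1, 2) the pool is (7, 2, 3, 10)
  run T1 (needs (5, 2, 2, 5), free (7, 2, 3, 10)); after release of (0, 0, 2, 2) the pool is (7, 2, 5, 12)
  run T6 (needs (0, 2, 4, 12), free (7, 2, 5, 12)); after release of (0, 1, 0, 2) the pool is (7, 3, 5, 14)
  run T3 (needs (6, 3, 4, 13), free (7, 3, 5, 14)); after release of (3, 2, 2, 0) the pool is (10, 5, 7, 14)


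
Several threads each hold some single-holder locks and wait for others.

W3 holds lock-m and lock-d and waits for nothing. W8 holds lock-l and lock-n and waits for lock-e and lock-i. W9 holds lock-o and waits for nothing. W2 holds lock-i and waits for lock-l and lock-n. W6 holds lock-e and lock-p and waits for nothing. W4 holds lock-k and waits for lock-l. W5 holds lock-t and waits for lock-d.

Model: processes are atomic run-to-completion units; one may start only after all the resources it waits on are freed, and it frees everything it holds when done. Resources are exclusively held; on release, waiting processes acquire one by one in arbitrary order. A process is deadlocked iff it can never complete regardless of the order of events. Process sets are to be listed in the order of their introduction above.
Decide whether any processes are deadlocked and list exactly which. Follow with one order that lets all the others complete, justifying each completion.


Deadlocked: W8, W2 and W4.
Key observation: the knot is the closed ring of waits W8 -> W2 -> W8; W4 waits into the deadlock from upstream.
A valid finishing order for the others: W6, W3, W9, W5.
Check, step by step:
  run W6 (it waits on nothing); releases lock-e and lock-p
  run W3 (it waits on nothing); releases lock-m and lock-d
  run W9 (it waits on nothing); releases lock-o
  W5: everything it awaited (lock-d) is free; runs, freeing lock-t


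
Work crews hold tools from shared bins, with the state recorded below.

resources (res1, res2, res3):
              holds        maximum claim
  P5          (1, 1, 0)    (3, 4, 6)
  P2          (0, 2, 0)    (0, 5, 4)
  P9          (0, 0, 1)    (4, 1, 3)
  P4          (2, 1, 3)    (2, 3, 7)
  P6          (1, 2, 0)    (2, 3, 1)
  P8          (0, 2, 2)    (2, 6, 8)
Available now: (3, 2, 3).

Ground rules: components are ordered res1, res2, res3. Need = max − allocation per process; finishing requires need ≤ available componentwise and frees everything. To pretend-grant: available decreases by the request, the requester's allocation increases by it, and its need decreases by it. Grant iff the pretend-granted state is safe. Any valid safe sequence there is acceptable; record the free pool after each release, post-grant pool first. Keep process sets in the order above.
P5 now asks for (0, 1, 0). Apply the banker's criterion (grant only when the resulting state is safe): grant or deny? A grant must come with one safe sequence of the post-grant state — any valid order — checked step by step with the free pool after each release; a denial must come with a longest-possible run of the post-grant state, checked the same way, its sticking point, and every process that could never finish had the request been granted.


GRANT. The post-grant state is safe; one safe sequence: P6, P9, P4, P5, P2, P8.
Key observation: the grant leaves (3, 1, 3) free — enough for P6, whose release restarts the cascade.
Verifying the post-grant state step by step:
  pool = (3, 1, 3)
  P6: need (1, 1, 1) fits (3, 1, 3); releases (1, 2, 0), pool now (4, 3, 3)
  P9: need (4, 1, 2) fits (4, 3, 3); releases (0, 0, 1), pool now (4, 3, 4)
  P4: need (0, 2, 4) fits (4, 3, 4); releases (2, 1, 3), pool now (6, 4, 7)
  P5: need (2, 2, 6) fits (6, 4, 7); releases (1, 2, 0), pool now (7, 6, 7)
  P2: need (0, 3, 4) fits (7, 6, 7); releases (0, 2, 0), pool now (7, 8, 7)
  P8: need (2, 4, 6) fits (7, 8, 7); releases (0, 2, 2), pool now (7, 10, 9)


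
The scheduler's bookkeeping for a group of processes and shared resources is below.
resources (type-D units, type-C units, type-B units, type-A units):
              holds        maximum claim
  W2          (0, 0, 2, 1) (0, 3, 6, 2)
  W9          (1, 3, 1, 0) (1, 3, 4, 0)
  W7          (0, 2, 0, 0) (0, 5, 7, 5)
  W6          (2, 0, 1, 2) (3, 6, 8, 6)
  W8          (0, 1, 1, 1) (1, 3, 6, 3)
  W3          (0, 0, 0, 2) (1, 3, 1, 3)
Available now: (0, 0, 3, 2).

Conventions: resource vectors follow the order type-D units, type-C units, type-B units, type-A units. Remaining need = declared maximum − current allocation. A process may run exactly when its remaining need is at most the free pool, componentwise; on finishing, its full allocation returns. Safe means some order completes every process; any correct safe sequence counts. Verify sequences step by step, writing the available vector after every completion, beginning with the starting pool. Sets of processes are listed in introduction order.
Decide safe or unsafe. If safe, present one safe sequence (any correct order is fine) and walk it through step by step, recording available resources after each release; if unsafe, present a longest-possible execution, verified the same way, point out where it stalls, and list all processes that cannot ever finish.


SAFE — a valid safe sequence is W9, W2, W3, W8, W7, W6.
Key observation: the first exact fit in this order is W9 — it needs (0, 0, 3, 0) with (0, 0, 3, 2) free, meeting a requested resource to the last unit.
Check, step by step:
  pool = (0, 0, 3, 2)
  W9: need (0, 0, 3, 0) fits (0, 0, 3, 2); releases (1, 3, 1, 0), pool now (1, 3, 4, 2)
  W2: need (0, 3, 4, 1) fits (1, 3, 4, 2); releases (0, 0, 2, 1), pool now (1, 3, 6, 3)
  W3: need (1, 3, 1, 1) fits (1, 3, 6, 3); releases (0, 0, 0, 2), pool now (1, 3, 6, 5)
  W8: need (1, 2, 5, 2) fits (1, 3, 6, 5); releases (0, 1, 1, 1), pool now (1, 4, 7, 6)
  W7: need (0, 3, 7, 5) fits (1, 4, 7, 6); releases (0, 2, 0, 0), pool now (1, 6, 7, 6)
  W6: need (1, 6, 7, 4) fits (1, 6, 7, 6); releases (2, 0, 1, 2), pool now (3, 6, 8, 8)


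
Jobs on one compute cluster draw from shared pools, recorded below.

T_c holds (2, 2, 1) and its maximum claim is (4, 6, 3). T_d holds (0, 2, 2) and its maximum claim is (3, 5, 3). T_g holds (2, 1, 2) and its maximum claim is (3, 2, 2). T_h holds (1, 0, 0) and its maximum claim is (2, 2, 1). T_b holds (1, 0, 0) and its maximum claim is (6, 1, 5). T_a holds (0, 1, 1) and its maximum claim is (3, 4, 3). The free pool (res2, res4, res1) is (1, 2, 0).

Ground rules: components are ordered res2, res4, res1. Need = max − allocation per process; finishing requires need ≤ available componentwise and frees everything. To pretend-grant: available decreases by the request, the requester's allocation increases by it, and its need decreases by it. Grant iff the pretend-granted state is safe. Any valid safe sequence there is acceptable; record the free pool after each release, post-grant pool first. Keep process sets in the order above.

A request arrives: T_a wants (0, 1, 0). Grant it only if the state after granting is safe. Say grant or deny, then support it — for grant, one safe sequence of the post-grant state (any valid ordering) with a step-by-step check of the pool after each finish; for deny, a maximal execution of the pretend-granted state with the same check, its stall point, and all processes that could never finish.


GRANT: granting preserves safety; a valid post-grant sequence is T_g, T_a, T_d, T_c, T_b, T_h.
Key observation: post-grant, (1, 1, 0) remains, and an order beginning with T_g completes everyone.
Verifying the post-grant state step by step:
  pool = (1, 1, 0)
  run T_g (needs (1, 1, 0), free (1, 1, 0)); after release of (2, 1, 2) the pool is (3, 2, 2)
  run T_a (needs (3, 2, 2), free (3, 2, 2)); after release of (0, 2, 1) the pool is (3, 4, 3)
  run T_d (needs (3, 3, 1), free (3, 4, 3)); after release of (0, 2, 2) the pool is (3, 6, 5)
  run T_c (needs (2, 4, 2), free (3, 6, 5)); after release of (2, 2, 1) the pool is (5, 8, 6)
  run T_b (needs (5, 1, 5), free (5, 8, 6)); after release of (1, 0, 0) the pool is (6, 8, 6)
  run T_h (needs (1, 2, 1), free (6, 8, 6)); after release of (1, 0, 0) the pool is (7, 8, 6)


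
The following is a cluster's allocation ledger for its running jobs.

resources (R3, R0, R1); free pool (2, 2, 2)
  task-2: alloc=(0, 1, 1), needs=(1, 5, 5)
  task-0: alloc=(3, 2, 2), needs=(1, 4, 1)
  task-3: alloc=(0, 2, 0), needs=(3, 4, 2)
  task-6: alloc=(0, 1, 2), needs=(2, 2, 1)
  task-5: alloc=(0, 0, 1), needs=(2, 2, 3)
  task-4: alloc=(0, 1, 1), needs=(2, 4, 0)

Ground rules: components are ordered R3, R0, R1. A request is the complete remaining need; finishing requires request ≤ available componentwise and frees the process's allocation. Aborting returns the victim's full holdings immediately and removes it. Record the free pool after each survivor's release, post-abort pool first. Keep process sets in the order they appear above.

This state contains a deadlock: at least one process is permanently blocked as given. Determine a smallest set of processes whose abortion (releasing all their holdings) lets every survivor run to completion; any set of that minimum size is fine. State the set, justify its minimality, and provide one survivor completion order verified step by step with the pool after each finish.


Minimum abort set: task-2.
Key observation: task-4 could never have finished before the abort; with (0, 1, 1) returned by task-2, it fits at step 3.
Minimality: the empty abort set fails — the state is deadlocked as it stands.
One survivor order: task-6, task-5, task-4, task-0, task-3. Check, step by step (post-abort pool first):
  pool = (2, 3, 3)
  task-6 needs (2, 2, 1) <= (2, 3, 3) -> finishes; pool += (0, 1, 2) = (2, 4, 5)
  task-5 needs (2, 2, 3) <= (2, 4, 5) -> finishes; pool += (0, 0, 1) = (2, 4, 6)
  task-4 needs (2, 4, 0) <= (2, 4, 6) -> finishes; pool += (0, 1, 1) = (2, 5, 7)
  task-0 needs (1, 4, 1) <= (2, 5, 7) -> finishes; pool += (3, 2, 2) = (5, 7, 9)
  task-3 needs (3, 4, 2) <= (5, 7, 9) -> finishes; pool += (0, 2, 0) = (5, 9, 9)


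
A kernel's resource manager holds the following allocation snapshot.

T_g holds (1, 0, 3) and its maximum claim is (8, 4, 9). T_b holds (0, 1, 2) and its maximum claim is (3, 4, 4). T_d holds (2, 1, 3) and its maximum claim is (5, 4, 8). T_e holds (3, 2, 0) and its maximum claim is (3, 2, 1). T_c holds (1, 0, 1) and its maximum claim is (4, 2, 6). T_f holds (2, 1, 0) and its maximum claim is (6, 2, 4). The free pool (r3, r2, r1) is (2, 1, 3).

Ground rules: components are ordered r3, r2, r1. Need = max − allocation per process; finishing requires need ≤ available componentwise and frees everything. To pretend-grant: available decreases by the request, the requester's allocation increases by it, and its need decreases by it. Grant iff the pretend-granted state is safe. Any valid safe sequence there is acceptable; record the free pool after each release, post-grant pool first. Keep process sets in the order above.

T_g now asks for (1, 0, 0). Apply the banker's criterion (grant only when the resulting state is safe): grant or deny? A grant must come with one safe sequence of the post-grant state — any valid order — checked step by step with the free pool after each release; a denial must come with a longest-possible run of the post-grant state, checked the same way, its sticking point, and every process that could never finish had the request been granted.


GRANT — the state after the grant stays safe, e.g. via T_e, T_b, T_d, T_c, T_g, T_f.
Key observation: granting shrinks the pool to (1, 1, 3), yet T_e still fits and the chain goes through.
Check on the post-grant state, step by step:
  pool = (1, 1, 3)
  run T_e (needs (0, 0, 1), free (1, 1, 3)); after release of (3, 2, 0) the pool is (4, 3, 3)
  run T_b (needs (3, 3, 2), free (4, 3, 3)); after release of (0, 1, 2) the pool is (4, 4, 5)
  run T_d (needs (3, 3, 5), free (4, 4, 5)); after release of (2, 1, 3) the pool is (6, 5, 8)
  run T_c (needs (3, 2, 5), free (6, 5, 8)); after release of (1, 0, 1) the pool is (7, 5, 9)
  run T_g (needs (6, 4, 6), free (7, 5, 9)); after release of (2, 0, 3) the pool is (9, 5, 12)
  run T_f (needs (4, 1, 4), free (9, 5, 12)); after release of (2, 1, 0) the pool is (11, 6, 12)


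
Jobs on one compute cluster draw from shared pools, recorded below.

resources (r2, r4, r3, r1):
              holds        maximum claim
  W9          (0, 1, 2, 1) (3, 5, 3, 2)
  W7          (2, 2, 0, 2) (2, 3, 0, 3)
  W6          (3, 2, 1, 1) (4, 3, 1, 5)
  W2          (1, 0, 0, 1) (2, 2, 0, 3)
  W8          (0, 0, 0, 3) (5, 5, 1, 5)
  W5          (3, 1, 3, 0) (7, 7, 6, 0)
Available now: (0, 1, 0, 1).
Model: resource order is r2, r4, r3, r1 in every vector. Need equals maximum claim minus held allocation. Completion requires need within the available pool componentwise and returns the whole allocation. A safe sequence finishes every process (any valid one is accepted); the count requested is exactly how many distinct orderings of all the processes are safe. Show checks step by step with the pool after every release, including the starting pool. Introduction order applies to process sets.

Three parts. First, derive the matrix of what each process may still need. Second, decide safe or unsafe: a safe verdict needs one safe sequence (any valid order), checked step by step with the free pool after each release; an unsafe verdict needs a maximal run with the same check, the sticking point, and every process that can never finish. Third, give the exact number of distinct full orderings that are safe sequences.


(1) Outstanding need per process (order r2, r4, r3, r1):
  W9: (3, 4, 1, 1)
  W7: (0, 1, 0, 1)
  W6: (1, 1, 0, 4)
  W2: (1, 2, 0, 2)
  W8: (5, 5, 1, 2)
  W5: (4, 6, 3, 0)
(2) The state is SAFE; one workable sequence: W7, W2, W6, W9, W8, W5.
Key observation: W7 is the earliest step where a requested resource binds exactly: need (0, 1, 0, 1), pool (0, 1, 0, 1) at its turn.
Step-by-step check:
  pool = (0, 1, 0, 1)
  W7 needs (0, 1, 0, 1) <= (0, 1, 0, 1) -> finishes; pool += (2, 2, 0, 2) = (2, 3, 0, 3)
  W2 needs (1, 2, 0, 2) <= (2, 3, 0, 3) -> finishes; pool += (1, 0, 0, 1) = (3, 3, 0, 4)
  W6 needs (1, 1, 0, 4) <= (3, 3, 0, 4) -> finishes; pool += (3, 2, 1, 1) = (6, 5, 1, 5)
  W9 needs (3, 4, 1, 1) <= (6, 5, 1, 5) -> finishes; pool += (0, 1, 2, 1) = (6, 6, 3, 6)
  W8 needs (5, 5, 1, 2) <= (6, 6, 3, 6) -> finishes; pool += (0, 0, 0, 3) = (6, 6, 3, 9)
  W5 needs (4, 6, 3, 0) <= (6, 6, 3, 9) -> finishes; pool += (3, 1, 3, 0) = (9, 7, 6, 9)
(3) Precisely 3 of the possible complete orderings are safe sequences.


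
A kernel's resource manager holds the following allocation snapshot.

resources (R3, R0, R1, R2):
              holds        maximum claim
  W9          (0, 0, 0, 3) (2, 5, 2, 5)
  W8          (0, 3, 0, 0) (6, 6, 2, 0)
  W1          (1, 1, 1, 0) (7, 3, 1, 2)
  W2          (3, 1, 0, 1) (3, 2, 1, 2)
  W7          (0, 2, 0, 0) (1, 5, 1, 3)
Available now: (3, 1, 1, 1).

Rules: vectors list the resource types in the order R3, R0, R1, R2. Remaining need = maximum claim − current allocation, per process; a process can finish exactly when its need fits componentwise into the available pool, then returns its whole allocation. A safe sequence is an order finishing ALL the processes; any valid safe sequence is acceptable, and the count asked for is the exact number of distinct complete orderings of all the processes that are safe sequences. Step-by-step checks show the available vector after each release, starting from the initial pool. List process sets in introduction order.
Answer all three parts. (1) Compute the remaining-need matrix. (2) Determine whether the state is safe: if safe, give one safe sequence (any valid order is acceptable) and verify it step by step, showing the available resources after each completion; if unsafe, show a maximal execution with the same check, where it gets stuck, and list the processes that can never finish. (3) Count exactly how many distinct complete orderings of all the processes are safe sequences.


(1) Outstanding need per process (order R3, R0, R1, R2):
  W9: (2, 5, 2, 2)
  W8: (6, 3, 2, 0)
  W1: (6, 2, 0, 2)
  W2: (0, 1, 1, 1)
  W7: (1, 3, 1, 3)
(2) SAFE — a valid safe sequence is W2, W1, W8, W9, W7.
Key observation: at W2 the run first touches a limit — (0, 1, 1, 1) against (3, 1, 1, 1), exact on a resource it actually requests.
Step-by-step check:
  pool = (3, 1, 1, 1)
  W2 needs (0, 1, 1, 1) <= (3, 1, 1, 1) -> finishes; pool += (3, 1, 0, 1) = (6, 2, 1, 2)
  W1 needs (6, 2, 0, 2) <= (6, 2, 1, 2) -> finishes; pool += (1, 1, 1, 0) = (7, 3, 2, 2)
  W8 needs (6, 3, 2, 0) <= (7, 3, 2, 2) -> finishes; pool += (0, 3, 0, 0) = (7, 6, 2, 2)
  W9 needs (2, 5, 2, 2) <= (7, 6, 2, 2) -> finishes; pool += (0, 0, 0, 3) = (7, 6, 2, 5)
  W7 needs (1, 3, 1, 3) <= (7, 6, 2, 5) -> finishes; pool += (0, 2, 0, 0) = (7, 8, 2, 5)
(3) Precisely 1 of the possible complete orderings is a safe sequence.


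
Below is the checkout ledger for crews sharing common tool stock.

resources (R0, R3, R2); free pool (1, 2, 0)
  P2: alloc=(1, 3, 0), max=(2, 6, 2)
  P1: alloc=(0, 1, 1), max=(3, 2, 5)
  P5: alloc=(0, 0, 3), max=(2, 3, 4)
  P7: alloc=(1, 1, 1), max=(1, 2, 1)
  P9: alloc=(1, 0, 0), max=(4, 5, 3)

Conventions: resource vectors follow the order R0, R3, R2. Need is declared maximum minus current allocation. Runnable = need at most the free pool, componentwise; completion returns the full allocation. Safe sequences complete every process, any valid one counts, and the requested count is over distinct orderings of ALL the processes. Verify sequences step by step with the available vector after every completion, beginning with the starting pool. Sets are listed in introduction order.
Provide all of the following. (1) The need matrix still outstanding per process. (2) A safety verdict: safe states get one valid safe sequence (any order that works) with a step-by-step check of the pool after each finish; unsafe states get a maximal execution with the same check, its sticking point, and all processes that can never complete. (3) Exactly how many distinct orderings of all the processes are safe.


(1) Outstanding need per process (order R0, R3, R2):
  P2: (1, 3, 2)
  P1: (3, 1, 4)
  P5: (2, 3, 1)
  P7: (0, 1, 0)
  P9: (3, 5, 3)
(2) SAFE. One safe sequence: P7, P5, P2, P9, P1.
Key observation: reading the order forward, P5 is the first process whose need (2, 3, 1) meets the free pool (2, 3, 1) exactly on a resource it requests.
Verifying each step:
  pool = (1, 2, 0)
  P7 needs (0, 1, 0) <= (1, 2, 0) -> finishes; pool += (1, 1, 1) = (2, 3, 1)
  P5 needs (2, 3, 1) <= (2, 3, 1) -> finishes; pool += (0, 0, 3) = (2, 3, 4)
  P2 needs (1, 3, 2) <= (2, 3, 4) -> finishes; pool += (1, 3, 0) = (3, 6, 4)
  P9 needs (3, 5, 3) <= (3, 6, 4) -> finishes; pool += (1, 0, 0) = (4, 6, 4)
  P1 needs (3, 1, 4) <= (4, 6, 4) -> finishes; pool += (0, 1, 1) = (4, 7, 5)
(3) Precisely 2 of the possible complete orderings are safe sequences.


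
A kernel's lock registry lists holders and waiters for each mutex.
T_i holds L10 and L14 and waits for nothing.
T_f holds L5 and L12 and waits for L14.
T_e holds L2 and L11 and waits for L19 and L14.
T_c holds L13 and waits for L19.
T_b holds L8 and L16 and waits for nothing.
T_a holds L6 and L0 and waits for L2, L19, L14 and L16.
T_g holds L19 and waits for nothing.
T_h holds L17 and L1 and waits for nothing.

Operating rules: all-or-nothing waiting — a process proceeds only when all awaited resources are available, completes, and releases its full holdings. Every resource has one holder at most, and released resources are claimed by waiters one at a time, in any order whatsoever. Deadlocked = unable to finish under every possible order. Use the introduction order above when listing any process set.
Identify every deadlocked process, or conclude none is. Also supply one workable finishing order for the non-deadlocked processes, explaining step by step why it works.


No process is deadlocked.
Key observation: the waits form no ring: some process can always run, and its releases unblock the others one by one.
One completion order for the rest: T_g, T_i, T_e, T_f, T_c, T_b, T_a, T_h.
Step-by-step check:
  run T_g (it waits on nothing); releases L19
  run T_i (it waits on nothing); releases L10 and L14
  T_e waits on L19 and L14 — all released -> runs and releases L2 and L11
  T_f waits on L14 — all released -> runs and releases L5 and L12
  T_c waits on L19 — all released -> runs and releases L13
  run T_b (it waits on nothing); releases L8 and L16
  T_a waits on L2, L19, L14 and L16 — all released -> runs and releases L6 and L0
  run T_h (it waits on nothing); releases L17 and L1


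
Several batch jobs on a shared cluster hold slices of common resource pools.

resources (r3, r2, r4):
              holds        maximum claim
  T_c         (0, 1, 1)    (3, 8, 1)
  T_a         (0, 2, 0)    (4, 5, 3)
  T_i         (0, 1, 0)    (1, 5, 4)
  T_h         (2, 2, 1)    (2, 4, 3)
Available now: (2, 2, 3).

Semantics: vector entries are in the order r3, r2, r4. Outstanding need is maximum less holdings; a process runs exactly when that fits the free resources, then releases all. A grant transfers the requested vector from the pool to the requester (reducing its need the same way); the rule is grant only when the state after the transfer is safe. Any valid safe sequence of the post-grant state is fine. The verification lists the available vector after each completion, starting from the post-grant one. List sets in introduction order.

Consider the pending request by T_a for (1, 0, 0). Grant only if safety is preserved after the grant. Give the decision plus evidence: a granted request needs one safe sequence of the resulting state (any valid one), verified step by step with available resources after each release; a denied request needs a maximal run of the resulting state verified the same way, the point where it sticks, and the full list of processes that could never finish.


GRANT: granting preserves safety; a valid post-grant sequence is T_h, T_a, T_i, T_c.
Key observation: (1, 2, 3) free after granting still covers T_h first, and each release covers the next.
Step-by-step check of the post-grant state:
  pool = (1, 2, 3)
  T_h needs (0, 2, 2) <= (1, 2, 3) -> finishes; pool += (2, 2, 1) = (3, 4, 4)
  T_a needs (3, 3, 3) <= (3, 4, 4) -> finishes; pool += (1, 2, 0) = (4, 6, 4)
  T_i needs (1, 4, 4) <= (4, 6, 4) -> finishes; pool += (0, 1, 0) = (4, 7, 4)
  T_c needs (3, 7, 0) <= (4, 7, 4) -> finishes; pool += (0, 1, 1) = (4, 8, 5)
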